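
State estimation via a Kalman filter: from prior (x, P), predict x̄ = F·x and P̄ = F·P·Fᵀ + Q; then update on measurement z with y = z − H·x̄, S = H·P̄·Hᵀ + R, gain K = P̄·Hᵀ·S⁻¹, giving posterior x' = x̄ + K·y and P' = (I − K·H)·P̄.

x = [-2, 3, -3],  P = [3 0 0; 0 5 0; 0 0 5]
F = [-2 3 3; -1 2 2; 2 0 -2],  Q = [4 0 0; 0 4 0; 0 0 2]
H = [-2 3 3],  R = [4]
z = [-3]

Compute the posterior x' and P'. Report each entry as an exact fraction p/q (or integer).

x' = [2584/401, 1285/401, 46/401]
P' = [22906/401 16806/401 -1722/401; 16806/401 14086/401 -2974/401; -1722/401 -2974/401 1970/401]

x̄ = F·x = [4, 2, 2]
P̄ = F·P·Fᵀ + Q = [106 66 -42; 66 47 -26; -42 -26 34]
y = z − H·x̄ = [-7]
S = H·P̄·Hᵀ + R = [401]
K = P̄·Hᵀ·S⁻¹ = [-140/401; -69/401; 108/401]
x' = x̄ + K·y = [2584/401, 1285/401, 46/401]
P' = (I − K·H)·P̄ = [22906/401 16806/401 -1722/401; 16806/401 14086/401 -2974/401; -1722/401 -2974/401 1970/401]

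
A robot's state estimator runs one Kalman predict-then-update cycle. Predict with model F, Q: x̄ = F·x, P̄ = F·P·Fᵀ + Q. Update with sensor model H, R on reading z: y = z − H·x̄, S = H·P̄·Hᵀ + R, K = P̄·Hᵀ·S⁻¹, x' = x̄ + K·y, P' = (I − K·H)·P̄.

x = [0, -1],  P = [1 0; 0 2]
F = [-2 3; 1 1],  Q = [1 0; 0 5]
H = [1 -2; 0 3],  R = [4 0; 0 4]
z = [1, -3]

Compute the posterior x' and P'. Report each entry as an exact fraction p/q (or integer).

x' = [-693/493, -517/493]
P' = [2276/493 352/493; 352/493 200/493]

x̄ = F·x = [-3, -1]
P̄ = F·P·Fᵀ + Q = [23 4; 4 8]
y = z − H·x̄ = [2, 0]
S = H·P̄·Hᵀ + R = [43 -36; -36 76]
K = P̄·Hᵀ·S⁻¹ = [393/493 264/493; -12/493 150/493]
x' = x̄ + K·y = [-693/493, -517/493]
P' = (I − K·H)·P̄ = [2276/493 352/493; 352/493 200/493]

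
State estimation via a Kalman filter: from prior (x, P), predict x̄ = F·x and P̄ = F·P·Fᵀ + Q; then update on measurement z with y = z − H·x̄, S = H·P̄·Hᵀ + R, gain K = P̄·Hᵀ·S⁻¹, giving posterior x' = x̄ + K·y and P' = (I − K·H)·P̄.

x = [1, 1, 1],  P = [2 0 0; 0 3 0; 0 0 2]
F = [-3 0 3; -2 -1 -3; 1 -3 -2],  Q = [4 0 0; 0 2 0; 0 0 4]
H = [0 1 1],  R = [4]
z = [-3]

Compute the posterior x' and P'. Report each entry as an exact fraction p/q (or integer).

x' = [-84/55, -162/55, -17/55]
P' = [1912/55 246/55 -294/55; 246/55 553/55 -457/55; -294/55 -457/55 573/55]

x̄ = F·x = [0, -6, -4]
P̄ = F·P·Fᵀ + Q = [40 -6 -18; -6 31 17; -18 17 41]
y = z − H·x̄ = [7]
S = H·P̄·Hᵀ + R = [110]
K = P̄·Hᵀ·S⁻¹ = [-12/55; 24/55; 29/55]
x' = x̄ + K·y = [-84/55, -162/55, -17/55]
P' = (I − K·H)·P̄ = [1912/55 246/55 -294/55; 246/55 553/55 -457/55; -294/55 -457/55 573/55]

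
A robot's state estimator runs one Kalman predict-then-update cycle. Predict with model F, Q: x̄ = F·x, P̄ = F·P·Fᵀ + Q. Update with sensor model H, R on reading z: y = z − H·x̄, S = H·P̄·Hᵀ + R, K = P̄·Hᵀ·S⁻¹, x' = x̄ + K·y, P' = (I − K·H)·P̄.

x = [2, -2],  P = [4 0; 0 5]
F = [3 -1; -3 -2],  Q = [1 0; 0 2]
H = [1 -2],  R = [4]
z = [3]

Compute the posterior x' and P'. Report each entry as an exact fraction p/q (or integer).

x' = [1105/191, 257/191]
P' = [3604/191 1708/191; 1708/191 996/191]

x̄ = F·x = [8, -2]
P̄ = F·P·Fᵀ + Q = [42 -26; -26 58]
y = z − H·x̄ = [-9]
S = H·P̄·Hᵀ + R = [382]
K = P̄·Hᵀ·S⁻¹ = [47/191; -71/191]
x' = x̄ + K·y = [1105/191, 257/191]
P' = (I − K·H)·P̄ = [3604/191 1708/191; 1708/191 996/191]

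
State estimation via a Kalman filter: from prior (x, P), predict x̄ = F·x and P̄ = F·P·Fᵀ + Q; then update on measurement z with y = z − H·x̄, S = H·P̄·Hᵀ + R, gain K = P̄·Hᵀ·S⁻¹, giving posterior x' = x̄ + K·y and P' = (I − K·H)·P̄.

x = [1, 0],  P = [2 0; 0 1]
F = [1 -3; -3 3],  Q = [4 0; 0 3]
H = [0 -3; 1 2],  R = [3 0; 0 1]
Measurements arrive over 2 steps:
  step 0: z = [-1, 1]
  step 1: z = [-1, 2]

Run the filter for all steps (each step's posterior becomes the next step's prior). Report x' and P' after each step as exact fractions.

step 0: x̄ = F·x = [1, -3]
step 0: P̄ = F·P·Fᵀ + Q = [15 -15; -15 30]
step 0: y = z − H·x̄ = [-10, 6]
step 0: S = H·P̄·Hᵀ + R = [273 -135; -135 76]
step 0: K = P̄·Hᵀ·S⁻¹ = [465/841 660/841; -255/841 45/841]
step 0: x' = x̄ + K·y = [151/841, 297/841]
step 0: P' = (I − K·H)·P̄ = [1590/841 -465/841; -465/841 255/841]
step 1: x̄ = F·x = [-740/841, 438/841]
step 1: P̄ = F·P·Fᵀ + Q = [10039/841 -12645/841; -12645/841 27498/841]
step 1: y = z − H·x̄ = [473/841, 1546/841]
step 1: S = H·P̄·Hᵀ + R = [250005/841 -127053/841; -127053/841 70292/841]
step 1: K = P̄·Hᵀ·S⁻¹ = [288879/567137 399100/567137; -165615/567137 42351/567137]
step 1: x' = x̄ + K·y = [397107/567137, 280077/567137]
step 1: P' = (I − K·H)·P̄ = [976858/567137 -288879/567137; -288879/567137 165615/567137]

step 0: x' = [151/841, 297/841], P' = [1590/841 -465/841; -465/841 255/841]
step 1: x' = [397107/567137, 280077/567137], P' = [976858/567137 -288879/567137; -288879/567137 165615/567137]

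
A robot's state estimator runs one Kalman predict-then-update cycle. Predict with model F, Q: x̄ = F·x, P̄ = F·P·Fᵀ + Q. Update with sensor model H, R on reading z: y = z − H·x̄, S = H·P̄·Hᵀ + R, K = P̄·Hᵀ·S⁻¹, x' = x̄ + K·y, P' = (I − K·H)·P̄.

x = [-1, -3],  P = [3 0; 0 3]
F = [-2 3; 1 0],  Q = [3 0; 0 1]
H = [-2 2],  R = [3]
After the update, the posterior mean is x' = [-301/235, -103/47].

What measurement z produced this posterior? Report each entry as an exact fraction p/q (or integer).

x̄ = F·x = [-7, -1]
P̄ = F·P·Fᵀ + Q = [42 -6; -6 4]
S = H·P̄·Hᵀ + R = [235]
K = P̄·Hᵀ·S⁻¹ = [-96/235; 4/47]
x' − x̄ = [1344/235, -56/47] = K·y
y = (KᵀK)⁻¹·Kᵀ·(x' − x̄) = [-14]
z = y + H·x̄ = [-14] + [12] = [-2]

z = [-2]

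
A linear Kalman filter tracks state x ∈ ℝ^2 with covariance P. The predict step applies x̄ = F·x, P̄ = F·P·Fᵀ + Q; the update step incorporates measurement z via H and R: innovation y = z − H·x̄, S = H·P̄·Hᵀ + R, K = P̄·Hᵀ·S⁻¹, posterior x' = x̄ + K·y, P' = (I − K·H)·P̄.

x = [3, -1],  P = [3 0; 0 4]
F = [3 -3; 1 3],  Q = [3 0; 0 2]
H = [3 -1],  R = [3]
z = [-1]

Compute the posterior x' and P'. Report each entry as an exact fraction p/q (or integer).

x' = [51/32, 2257/400]
P' = [87/32 117/16; 117/16 4479/200]

x̄ = F·x = [12, 0]
P̄ = F·P·Fᵀ + Q = [66 -27; -27 41]
y = z − H·x̄ = [-37]
S = H·P̄·Hᵀ + R = [800]
K = P̄·Hᵀ·S⁻¹ = [9/32; -61/400]
x' = x̄ + K·y = [51/32, 2257/400]
P' = (I − K·H)·P̄ = [87/32 117/16; 117/16 4479/200]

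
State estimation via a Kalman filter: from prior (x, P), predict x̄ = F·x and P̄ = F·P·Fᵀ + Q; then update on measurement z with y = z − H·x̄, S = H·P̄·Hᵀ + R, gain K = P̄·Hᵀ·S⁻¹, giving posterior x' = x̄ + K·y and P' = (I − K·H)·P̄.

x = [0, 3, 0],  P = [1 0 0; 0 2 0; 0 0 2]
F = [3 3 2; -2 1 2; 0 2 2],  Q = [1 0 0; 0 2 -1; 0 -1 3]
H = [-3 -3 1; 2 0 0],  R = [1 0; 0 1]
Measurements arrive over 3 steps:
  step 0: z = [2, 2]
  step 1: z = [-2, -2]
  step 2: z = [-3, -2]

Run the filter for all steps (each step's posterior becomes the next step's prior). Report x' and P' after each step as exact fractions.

step 0: x' = [7239/7247, -10211/7247, 5050/7247], P' = [1756/7247 -1632/7247 316/7247; -1632/7247 15431/14494 15620/7247; 316/7247 15620/7247 46923/7247]
step 1: x' = [-20941048/28303837, 14264683/28303837, -70008690/28303837], P' = [38059339/169823022 -24319645/169823022 18673343/84911511; -24319645/169823022 122584945/169823022 121741234/84911511; 18673343/84911511 121741234/84911511 421601099/84911511]
step 2: x' = [-1331677227407/1467189926657, 2671469769870/1467189926657, -220957110760/1467189926657], P' = [328626777608/1467189926657 -207202420714/1467189926657 330309337314/1467189926657; -207202420714/1467189926657 1020239610914/1467189926657 2002543853477/1467189926657; 330309337314/1467189926657 2002543853477/1467189926657 7022302818103/1467189926657]

step 0: x̄ = F·x = [9, 3, 6]
step 0: P̄ = F·P·Fᵀ + Q = [36 8 20; 8 16 11; 20 11 19]
step 0: y = z − H·x̄ = [32, -16]
step 0: S = H·P̄·Hᵀ + R = [446 -224; -224 145]
step 0: K = P̄·Hᵀ·S⁻¹ = [-56/7247 3512/7247; -5261/14494 -3264/7247; -885/7247 632/7247]
step 0: x' = x̄ + K·y = [7239/7247, -10211/7247, 5050/7247]
step 0: P' = (I − K·H)·P̄ = [1756/7247 -1632/7247 316/7247; -1632/7247 15431/14494 15620/7247; 316/7247 15620/7247 46923/7247]
step 1: x̄ = F·x = [1184/7247, -14589/7247, -10322/7247]
step 1: P̄ = F·P·Fᵀ + Q = [884077/14494 661581/14494 382289/7247; 661581/14494 566811/14494 294860/7247; 382289/7247 294860/7247 365255/7247]
step 1: y = z − H·x̄ = [-44387/7247, -16862/7247]
step 1: S = H·P̄·Hᵀ + R = [8792833/7247 -3872396/7247; -3872396/7247 1775401/7247]
step 1: K = P̄·Hᵀ·S⁻¹ = [-62458/2739081 38059339/84911511; -827636/2739081 -24319645/84911511; 11528/2739081 37346686/84911511]
step 1: x' = x̄ + K·y = [-20941048/28303837, 14264683/28303837, -70008690/28303837]
step 1: P' = (I − K·H)·P̄ = [38059339/169823022 -24319645/169823022 18673343/84911511; -24319645/169823022 122584945/169823022 121741234/84911511; 18673343/84911511 121741234/84911511 421601099/84911511]
step 2: x̄ = F·x = [-160046475/28303837, -83870601/28303837, -111488014/28303837]
step 2: P̄ = F·P·Fᵀ + Q = [3960313304/84911511 2803859822/84911511 1103550898/28303837; 2803859822/84911511 4759712101/169823022 809490384/28303837; 1103550898/28303837 809490384/28303837 1053412897/28303837]
step 2: y = z − H·x̄ = [-705174725/28303837, 263485276/28303837]
step 2: S = H·P̄·Hᵀ + R = [50894272075/56607674 -11321244456/28303837; -11321244456/28303837 15926164727/84911511]
step 2: K = P̄·Hᵀ·S⁻¹ = [-33963733368/1467189926657 657253555216/1467189926657; -436567717123/1467189926657 -414404841428/1467189926657; 23743245730/1467189926657 660618674628/1467189926657]
step 2: x' = x̄ + K·y = [-1331677227407/1467189926657, 2671469769870/1467189926657, -220957110760/1467189926657]
step 2: P' = (I − K·H)·P̄ = [328626777608/1467189926657 -207202420714/1467189926657 330309337314/1467189926657; -207202420714/1467189926657 1020239610914/1467189926657 2002543853477/1467189926657; 330309337314/1467189926657 2002543853477/1467189926657 7022302818103/1467189926657]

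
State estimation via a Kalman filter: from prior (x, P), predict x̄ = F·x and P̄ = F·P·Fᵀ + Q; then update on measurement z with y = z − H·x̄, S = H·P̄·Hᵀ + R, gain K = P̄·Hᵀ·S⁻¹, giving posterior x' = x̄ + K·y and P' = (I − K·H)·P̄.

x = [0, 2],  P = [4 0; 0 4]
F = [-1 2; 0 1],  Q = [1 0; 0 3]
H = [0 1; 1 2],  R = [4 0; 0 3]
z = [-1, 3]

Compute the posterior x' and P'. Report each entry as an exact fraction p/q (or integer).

x̄ = F·x = [4, 2]
P̄ = F·P·Fᵀ + Q = [21 8; 8 7]
y = z − H·x̄ = [-3, -5]
S = H·P̄·Hᵀ + R = [11 22; 22 84]
K = P̄·Hᵀ·S⁻¹ = [-71/220 21/40; 13/55 1/5]
x' = x̄ + K·y = [1031/440, 16/55]
P' = (I − K·H)·P̄ = [1829/440 -71/55; -71/55 52/55]

x' = [1031/440, 16/55]
P' = [1829/440 -71/55; -71/55 52/55]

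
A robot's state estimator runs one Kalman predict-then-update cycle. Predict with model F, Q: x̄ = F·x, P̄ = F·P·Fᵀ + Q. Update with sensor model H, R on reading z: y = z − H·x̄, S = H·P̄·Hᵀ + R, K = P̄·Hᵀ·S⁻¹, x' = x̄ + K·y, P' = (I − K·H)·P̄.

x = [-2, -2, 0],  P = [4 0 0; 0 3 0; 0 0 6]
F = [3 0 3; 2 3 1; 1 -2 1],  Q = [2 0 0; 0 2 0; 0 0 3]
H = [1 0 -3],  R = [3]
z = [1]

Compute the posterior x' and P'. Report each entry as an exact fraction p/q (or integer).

x' = [-407/70, -349/70, -61/28]
P' = [3219/35 1443/35 429/14; 1443/35 1056/35 187/14; 429/14 187/14 295/28]

x̄ = F·x = [-6, -10, 2]
P̄ = F·P·Fᵀ + Q = [92 42 30; 42 51 -4; 30 -4 25]
y = z − H·x̄ = [13]
S = H·P̄·Hᵀ + R = [140]
K = P̄·Hᵀ·S⁻¹ = [1/70; 27/70; -9/28]
x' = x̄ + K·y = [-407/70, -349/70, -61/28]
P' = (I − K·H)·P̄ = [3219/35 1443/35 429/14; 1443/35 1056/35 187/14; 429/14 187/14 295/28]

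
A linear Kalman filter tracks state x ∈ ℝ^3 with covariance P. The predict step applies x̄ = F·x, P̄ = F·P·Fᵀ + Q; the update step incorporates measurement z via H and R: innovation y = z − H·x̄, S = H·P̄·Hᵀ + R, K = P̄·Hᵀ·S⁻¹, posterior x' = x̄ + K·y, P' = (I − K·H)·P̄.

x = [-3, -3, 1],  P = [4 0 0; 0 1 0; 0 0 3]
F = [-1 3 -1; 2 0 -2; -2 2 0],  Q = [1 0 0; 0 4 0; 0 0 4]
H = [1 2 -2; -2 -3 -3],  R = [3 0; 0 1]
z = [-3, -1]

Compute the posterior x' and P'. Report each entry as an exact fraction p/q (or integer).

x' = [-39397/21536, 4653/10768, 11765/10768]
P' = [477547/129216 -141251/64608 -14203/64608; -141251/64608 48667/32304 -877/32304; -14203/64608 -877/32304 7243/32304]

x̄ = F·x = [-7, -8, 0]
P̄ = F·P·Fᵀ + Q = [17 -2 14; -2 32 -16; 14 -16 24]
y = z − H·x̄ = [20, -39]
S = H·P̄·Hᵀ + R = [308 -54; -54 429]
K = P̄·Hᵀ·S⁻¹ = [-3405/43072 -11185/64608; 6325/21536 -2119/32304; -5187/21536 -4895/32304]
x' = x̄ + K·y = [-39397/21536, 4653/10768, 11765/10768]
P' = (I − K·H)·P̄ = [477547/129216 -141251/64608 -14203/64608; -141251/64608 48667/32304 -877/32304; -14203/64608 -877/32304 7243/32304]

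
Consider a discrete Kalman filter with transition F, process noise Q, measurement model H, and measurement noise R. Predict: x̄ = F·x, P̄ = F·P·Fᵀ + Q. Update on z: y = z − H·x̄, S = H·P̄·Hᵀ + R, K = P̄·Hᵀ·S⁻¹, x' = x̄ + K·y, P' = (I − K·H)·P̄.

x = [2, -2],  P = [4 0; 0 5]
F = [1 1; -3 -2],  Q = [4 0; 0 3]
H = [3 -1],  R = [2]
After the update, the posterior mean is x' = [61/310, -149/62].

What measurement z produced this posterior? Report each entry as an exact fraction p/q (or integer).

z = [3]

x̄ = F·x = [0, -2]
P̄ = F·P·Fᵀ + Q = [13 -22; -22 59]
S = H·P̄·Hᵀ + R = [310]
K = P̄·Hᵀ·S⁻¹ = [61/310; -25/62]
x' − x̄ = [61/310, -25/62] = K·y
y = (KᵀK)⁻¹·Kᵀ·(x' − x̄) = [1]
z = y + H·x̄ = [1] + [2] = [3]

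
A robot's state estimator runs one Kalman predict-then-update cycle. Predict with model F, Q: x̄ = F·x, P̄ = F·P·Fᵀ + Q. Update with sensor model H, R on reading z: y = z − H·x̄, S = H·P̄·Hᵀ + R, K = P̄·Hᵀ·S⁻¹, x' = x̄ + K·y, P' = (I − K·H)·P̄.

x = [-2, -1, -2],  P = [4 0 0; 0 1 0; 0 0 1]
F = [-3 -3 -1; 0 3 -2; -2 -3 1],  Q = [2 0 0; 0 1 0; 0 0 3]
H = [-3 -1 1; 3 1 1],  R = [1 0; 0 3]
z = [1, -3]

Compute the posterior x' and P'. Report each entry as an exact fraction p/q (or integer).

x' = [-183/239, 83/239, -257/239]
P' = [5576/6453 -14065/6453 2578/6453; -14065/6453 40598/6453 -4655/6453; 2578/6453 -4655/6453 6017/6453]

x̄ = F·x = [11, 1, 5]
P̄ = F·P·Fᵀ + Q = [48 -7 32; -7 14 -11; 32 -11 29]
y = z − H·x̄ = [30, -42]
S = H·P̄·Hᵀ + R = [264 -375; -375 606]
K = P̄·Hᵀ·S⁻¹ = [-85/6453 1747/6453; -3058/6453 -2084/6453; 2938/6453 3032/6453]
x' = x̄ + K·y = [-183/239, 83/239, -257/239]
P' = (I − K·H)·P̄ = [5576/6453 -14065/6453 2578/6453; -14065/6453 40598/6453 -4655/6453; 2578/6453 -4655/6453 6017/6453]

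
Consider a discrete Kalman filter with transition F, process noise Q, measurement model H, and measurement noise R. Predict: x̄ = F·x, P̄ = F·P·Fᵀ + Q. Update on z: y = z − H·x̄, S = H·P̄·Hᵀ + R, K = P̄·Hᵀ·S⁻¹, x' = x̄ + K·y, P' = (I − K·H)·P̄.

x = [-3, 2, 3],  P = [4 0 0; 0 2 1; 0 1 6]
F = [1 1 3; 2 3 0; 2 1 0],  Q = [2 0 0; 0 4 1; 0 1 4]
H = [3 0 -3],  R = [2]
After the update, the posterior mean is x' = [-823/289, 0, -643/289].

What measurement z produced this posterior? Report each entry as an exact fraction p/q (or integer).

x̄ = F·x = [8, 0, -4]
P̄ = F·P·Fᵀ + Q = [68 23 13; 23 38 23; 13 23 22]
S = H·P̄·Hᵀ + R = [578]
K = P̄·Hᵀ·S⁻¹ = [165/578; 0; -27/578]
x' − x̄ = [-3135/289, 0, 513/289] = K·y
y = (KᵀK)⁻¹·Kᵀ·(x' − x̄) = [-38]
z = y + H·x̄ = [-38] + [36] = [-2]

z = [-2]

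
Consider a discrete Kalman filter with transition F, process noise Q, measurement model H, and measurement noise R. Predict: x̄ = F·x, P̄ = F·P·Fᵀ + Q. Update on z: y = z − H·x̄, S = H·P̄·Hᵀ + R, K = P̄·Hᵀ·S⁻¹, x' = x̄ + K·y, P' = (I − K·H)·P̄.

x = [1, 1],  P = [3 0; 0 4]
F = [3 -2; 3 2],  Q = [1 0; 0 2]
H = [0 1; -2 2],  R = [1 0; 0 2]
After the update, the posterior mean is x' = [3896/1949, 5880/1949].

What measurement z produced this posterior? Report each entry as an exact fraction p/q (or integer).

x̄ = F·x = [1, 5]
P̄ = F·P·Fᵀ + Q = [44 11; 11 45]
S = H·P̄·Hᵀ + R = [46 68; 68 270]
K = P̄·Hᵀ·S⁻¹ = [3729/3898 -946/1949; 3763/3898 17/1949]
x' − x̄ = [1947/1949, -3865/1949] = K·y
y = (KᵀK)⁻¹·Kᵀ·(x' − x̄) = [-2, -6]
z = y + H·x̄ = [-2, -6] + [5, 8] = [3, 2]

z = [3, 2]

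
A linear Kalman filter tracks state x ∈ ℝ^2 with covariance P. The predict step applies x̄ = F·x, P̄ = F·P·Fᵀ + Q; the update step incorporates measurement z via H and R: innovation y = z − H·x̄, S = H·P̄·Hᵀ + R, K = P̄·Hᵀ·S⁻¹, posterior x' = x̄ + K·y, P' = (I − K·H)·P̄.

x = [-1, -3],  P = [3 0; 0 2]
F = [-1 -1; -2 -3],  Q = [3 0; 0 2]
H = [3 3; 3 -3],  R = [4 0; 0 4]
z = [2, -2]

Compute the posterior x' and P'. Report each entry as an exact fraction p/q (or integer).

x̄ = F·x = [4, 11]
P̄ = F·P·Fᵀ + Q = [8 12; 12 32]
y = z − H·x̄ = [-43, 19]
S = H·P̄·Hᵀ + R = [580 -216; -216 148]
K = P̄·Hᵀ·S⁻¹ = [393/2449 375/2449; 411/2449 -393/2449]
x' = x̄ + K·y = [22/2449, 1799/2449]
P' = (I − K·H)·P̄ = [512/2449 12/2449; 12/2449 536/2449]

x' = [22/2449, 1799/2449]
P' = [512/2449 12/2449; 12/2449 536/2449]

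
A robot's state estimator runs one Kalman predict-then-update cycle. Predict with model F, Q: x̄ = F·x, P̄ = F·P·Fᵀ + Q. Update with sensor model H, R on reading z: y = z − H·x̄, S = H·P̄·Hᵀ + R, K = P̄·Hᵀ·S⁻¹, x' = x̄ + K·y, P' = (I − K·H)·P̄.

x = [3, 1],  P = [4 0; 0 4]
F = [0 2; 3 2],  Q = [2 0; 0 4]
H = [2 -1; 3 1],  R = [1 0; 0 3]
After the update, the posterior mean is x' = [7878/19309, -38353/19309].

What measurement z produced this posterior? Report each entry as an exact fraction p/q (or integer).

x̄ = F·x = [2, 11]
P̄ = F·P·Fᵀ + Q = [18 16; 16 56]
S = H·P̄·Hᵀ + R = [65 36; 36 317]
K = P̄·Hᵀ·S⁻¹ = [3820/19309 3830/19309; -11352/19309 7624/19309]
x' − x̄ = [-30740/19309, -250752/19309] = K·y
y = (KᵀK)⁻¹·Kᵀ·(x' − x̄) = [10, -18]
z = y + H·x̄ = [10, -18] + [-7, 17] = [3, -1]

z = [3, -1]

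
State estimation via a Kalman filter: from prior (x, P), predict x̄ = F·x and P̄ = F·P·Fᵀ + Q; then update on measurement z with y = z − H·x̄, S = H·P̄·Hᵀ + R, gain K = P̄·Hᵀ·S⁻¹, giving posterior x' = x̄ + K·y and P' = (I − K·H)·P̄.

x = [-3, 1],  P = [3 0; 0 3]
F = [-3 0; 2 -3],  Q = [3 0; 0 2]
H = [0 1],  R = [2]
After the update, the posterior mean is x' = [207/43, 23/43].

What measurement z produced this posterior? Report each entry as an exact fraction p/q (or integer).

x̄ = F·x = [9, -9]
P̄ = F·P·Fᵀ + Q = [30 -18; -18 41]
S = H·P̄·Hᵀ + R = [43]
K = P̄·Hᵀ·S⁻¹ = [-18/43; 41/43]
x' − x̄ = [-180/43, 410/43] = K·y
y = (KᵀK)⁻¹·Kᵀ·(x' − x̄) = [10]
z = y + H·x̄ = [10] + [-9] = [1]

z = [1]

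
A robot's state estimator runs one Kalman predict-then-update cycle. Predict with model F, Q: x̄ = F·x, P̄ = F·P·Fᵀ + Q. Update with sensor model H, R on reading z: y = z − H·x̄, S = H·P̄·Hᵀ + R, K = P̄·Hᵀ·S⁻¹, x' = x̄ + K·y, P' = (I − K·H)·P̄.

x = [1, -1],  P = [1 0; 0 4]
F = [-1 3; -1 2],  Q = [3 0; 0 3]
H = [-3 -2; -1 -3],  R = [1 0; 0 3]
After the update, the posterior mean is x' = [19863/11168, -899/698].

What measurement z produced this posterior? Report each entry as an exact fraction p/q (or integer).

z = [-3, 3]

x̄ = F·x = [-4, -3]
P̄ = F·P·Fᵀ + Q = [40 25; 25 20]
S = H·P̄·Hᵀ + R = [741 515; 515 373]
K = P̄·Hᵀ·S⁻¹ = [-4185/11168 2335/11168; 55/698 -235/698]
x' − x̄ = [64535/11168, 1195/698] = K·y
y = (KᵀK)⁻¹·Kᵀ·(x' − x̄) = [-21, -10]
z = y + H·x̄ = [-21, -10] + [18, 13] = [-3, 3]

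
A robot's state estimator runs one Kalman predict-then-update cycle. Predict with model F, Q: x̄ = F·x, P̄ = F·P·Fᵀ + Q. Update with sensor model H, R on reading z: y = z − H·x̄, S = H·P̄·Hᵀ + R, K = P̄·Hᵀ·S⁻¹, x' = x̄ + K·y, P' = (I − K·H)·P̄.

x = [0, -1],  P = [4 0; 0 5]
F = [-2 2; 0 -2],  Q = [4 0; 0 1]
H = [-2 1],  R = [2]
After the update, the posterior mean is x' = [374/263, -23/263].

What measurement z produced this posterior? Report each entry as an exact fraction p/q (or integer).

z = [-3]

x̄ = F·x = [-2, 2]
P̄ = F·P·Fᵀ + Q = [40 -20; -20 21]
S = H·P̄·Hᵀ + R = [263]
K = P̄·Hᵀ·S⁻¹ = [-100/263; 61/263]
x' − x̄ = [900/263, -549/263] = K·y
y = (KᵀK)⁻¹·Kᵀ·(x' − x̄) = [-9]
z = y + H·x̄ = [-9] + [6] = [-3]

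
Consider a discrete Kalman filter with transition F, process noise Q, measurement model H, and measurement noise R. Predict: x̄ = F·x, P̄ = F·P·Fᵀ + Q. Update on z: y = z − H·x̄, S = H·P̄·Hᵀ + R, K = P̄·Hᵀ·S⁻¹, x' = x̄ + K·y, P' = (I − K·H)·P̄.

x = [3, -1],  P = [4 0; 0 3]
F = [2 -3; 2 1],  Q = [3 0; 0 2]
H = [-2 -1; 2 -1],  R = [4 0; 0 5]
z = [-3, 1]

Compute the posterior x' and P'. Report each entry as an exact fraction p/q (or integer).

x̄ = F·x = [9, 5]
P̄ = F·P·Fᵀ + Q = [46 7; 7 21]
y = z − H·x̄ = [20, -12]
S = H·P̄·Hᵀ + R = [237 -163; -163 182]
K = P̄·Hᵀ·S⁻¹ = [-4163/16565 4008/16565; -7511/16565 -7364/16565]
x' = x̄ + K·y = [17729/16565, 20973/16565]
P' = (I − K·H)·P̄ = [9173/16565 -1694/16565; -1694/16565 33432/16565]

x' = [17729/16565, 20973/16565]
P' = [9173/16565 -1694/16565; -1694/16565 33432/16565]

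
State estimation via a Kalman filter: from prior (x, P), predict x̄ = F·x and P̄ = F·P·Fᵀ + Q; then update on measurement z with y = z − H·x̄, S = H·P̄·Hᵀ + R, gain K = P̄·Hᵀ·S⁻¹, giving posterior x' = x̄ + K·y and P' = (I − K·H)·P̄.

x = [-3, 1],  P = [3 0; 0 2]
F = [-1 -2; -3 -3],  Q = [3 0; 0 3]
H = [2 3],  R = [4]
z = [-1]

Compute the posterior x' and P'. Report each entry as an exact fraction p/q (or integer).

x' = [-389/248, 3/4]
P' = [2135/744 -7/4; -7/4 3/2]

x̄ = F·x = [1, 6]
P̄ = F·P·Fᵀ + Q = [14 21; 21 48]
y = z − H·x̄ = [-21]
S = H·P̄·Hᵀ + R = [744]
K = P̄·Hᵀ·S⁻¹ = [91/744; 1/4]
x' = x̄ + K·y = [-389/248, 3/4]
P' = (I − K·H)·P̄ = [2135/744 -7/4; -7/4 3/2]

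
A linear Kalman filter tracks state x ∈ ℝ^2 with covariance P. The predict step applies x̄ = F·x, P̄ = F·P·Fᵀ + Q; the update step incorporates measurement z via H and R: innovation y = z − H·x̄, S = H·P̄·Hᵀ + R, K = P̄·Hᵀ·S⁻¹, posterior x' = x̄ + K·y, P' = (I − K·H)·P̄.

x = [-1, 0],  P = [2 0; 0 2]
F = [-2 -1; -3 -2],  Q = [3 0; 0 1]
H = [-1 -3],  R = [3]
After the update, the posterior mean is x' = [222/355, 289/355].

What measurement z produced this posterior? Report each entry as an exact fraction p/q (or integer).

x̄ = F·x = [2, 3]
P̄ = F·P·Fᵀ + Q = [13 16; 16 27]
S = H·P̄·Hᵀ + R = [355]
K = P̄·Hᵀ·S⁻¹ = [-61/355; -97/355]
x' − x̄ = [-488/355, -776/355] = K·y
y = (KᵀK)⁻¹·Kᵀ·(x' − x̄) = [8]
z = y + H·x̄ = [8] + [-11] = [-3]

z = [-3]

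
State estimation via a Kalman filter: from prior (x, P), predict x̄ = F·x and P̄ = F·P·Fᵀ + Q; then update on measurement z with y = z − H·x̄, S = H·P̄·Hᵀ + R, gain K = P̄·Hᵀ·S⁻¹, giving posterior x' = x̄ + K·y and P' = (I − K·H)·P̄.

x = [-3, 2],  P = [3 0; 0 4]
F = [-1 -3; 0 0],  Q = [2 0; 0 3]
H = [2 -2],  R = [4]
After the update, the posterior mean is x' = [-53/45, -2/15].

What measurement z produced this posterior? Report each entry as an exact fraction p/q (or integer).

z = [-2]

x̄ = F·x = [-3, 0]
P̄ = F·P·Fᵀ + Q = [41 0; 0 3]
S = H·P̄·Hᵀ + R = [180]
K = P̄·Hᵀ·S⁻¹ = [41/90; -1/30]
x' − x̄ = [82/45, -2/15] = K·y
y = (KᵀK)⁻¹·Kᵀ·(x' − x̄) = [4]
z = y + H·x̄ = [4] + [-6] = [-2]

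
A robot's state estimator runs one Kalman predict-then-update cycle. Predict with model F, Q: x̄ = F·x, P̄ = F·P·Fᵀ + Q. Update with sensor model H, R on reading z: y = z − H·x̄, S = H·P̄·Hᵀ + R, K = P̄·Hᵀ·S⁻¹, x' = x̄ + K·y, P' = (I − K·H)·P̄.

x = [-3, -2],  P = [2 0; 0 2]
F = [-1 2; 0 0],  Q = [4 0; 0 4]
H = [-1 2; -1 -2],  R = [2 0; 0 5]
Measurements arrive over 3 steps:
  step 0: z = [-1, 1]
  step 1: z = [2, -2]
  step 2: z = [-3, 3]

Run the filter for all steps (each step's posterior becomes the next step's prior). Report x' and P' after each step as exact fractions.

step 0: x' = [-20/279, -44/93], P' = [427/279 28/93; 28/93 12/31]
step 1: x' = [-39602/150407, 130288/150407], P' = [199958/150407 39336/150407; 39336/150407 57052/150407]
step 2: x' = [22236883/40146802, -25454826/20073401], P' = [26609725/20073401 5234700/20073401; 5234700/20073401 7611220/20073401]

step 0: x̄ = F·x = [-1, 0]
step 0: P̄ = F·P·Fᵀ + Q = [14 0; 0 4]
step 0: y = z − H·x̄ = [-2, 0]
step 0: S = H·P̄·Hᵀ + R = [32 -2; -2 35]
step 0: K = P̄·Hᵀ·S⁻¹ = [-259/558 -119/279; 22/93 -20/93]
step 0: x' = x̄ + K·y = [-20/279, -44/93]
step 0: P' = (I − K·H)·P̄ = [427/279 28/93; 28/93 12/31]
step 1: x̄ = F·x = [-244/279, 0]
step 1: P̄ = F·P·Fᵀ + Q = [1639/279 0; 0 4]
step 1: y = z − H·x̄ = [314/279, -802/279]
step 1: S = H·P̄·Hᵀ + R = [6661/279 -2825/279; -2825/279 7498/279]
step 1: K = P̄·Hᵀ·S⁻¹ = [-60643/150407 -55726/150407; 37384/150407 -30688/150407]
step 1: x' = x̄ + K·y = [-39602/150407, 130288/150407]
step 1: P' = (I − K·H)·P̄ = [199958/150407 39336/150407; 39336/150407 57052/150407]
step 2: x̄ = F·x = [300178/150407, 0]
step 2: P̄ = F·P·Fᵀ + Q = [872450/150407 0; 0 4]
step 2: y = z − H·x̄ = [-151043/150407, 751399/150407]
step 2: S = H·P̄·Hᵀ + R = [3579776/150407 -1534062/150407; -1534062/150407 4030997/150407]
step 2: K = P̄·Hᵀ·S⁻¹ = [-16140325/40146802 -7415825/20073401; 4993870/20073401 -4091428/20073401]
step 2: x' = x̄ + K·y = [22236883/40146802, -25454826/20073401]
step 2: P' = (I − K·H)·P̄ = [26609725/20073401 5234700/20073401; 5234700/20073401 7611220/20073401]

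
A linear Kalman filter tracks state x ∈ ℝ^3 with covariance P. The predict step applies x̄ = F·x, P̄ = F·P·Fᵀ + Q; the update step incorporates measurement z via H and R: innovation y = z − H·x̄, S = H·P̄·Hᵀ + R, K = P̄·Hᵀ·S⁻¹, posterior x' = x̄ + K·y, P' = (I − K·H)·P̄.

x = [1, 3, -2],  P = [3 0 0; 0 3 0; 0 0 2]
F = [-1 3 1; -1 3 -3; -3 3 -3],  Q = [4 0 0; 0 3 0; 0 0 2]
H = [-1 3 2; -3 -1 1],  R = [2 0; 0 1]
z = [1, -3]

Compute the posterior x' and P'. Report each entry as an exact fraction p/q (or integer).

x̄ = F·x = [6, 14, 12]
P̄ = F·P·Fᵀ + Q = [36 24 30; 24 51 54; 30 54 74]
y = z − H·x̄ = [-59, 17]
S = H·P̄·Hᵀ + R = [1177 -245; -245 306]
K = P̄·Hᵀ·S⁻¹ = [4386/300137 -96534/300137; 55617/300137 -23148/300137; 68530/300137 -13790/300137]
x' = x̄ + K·y = [-99030/300137, 526999/300137, -676056/300137]
P' = (I − K·H)·P̄ = [537408/300137 -497040/300137 1018650/300137; -497040/300137 528546/300137 -985722/300137; 1018650/300137 -985722/300137 2056438/300137]

x' = [-99030/300137, 526999/300137, -676056/300137]
P' = [537408/300137 -497040/300137 1018650/300137; -497040/300137 528546/300137 -985722/300137; 1018650/300137 -985722/300137 2056438/300137]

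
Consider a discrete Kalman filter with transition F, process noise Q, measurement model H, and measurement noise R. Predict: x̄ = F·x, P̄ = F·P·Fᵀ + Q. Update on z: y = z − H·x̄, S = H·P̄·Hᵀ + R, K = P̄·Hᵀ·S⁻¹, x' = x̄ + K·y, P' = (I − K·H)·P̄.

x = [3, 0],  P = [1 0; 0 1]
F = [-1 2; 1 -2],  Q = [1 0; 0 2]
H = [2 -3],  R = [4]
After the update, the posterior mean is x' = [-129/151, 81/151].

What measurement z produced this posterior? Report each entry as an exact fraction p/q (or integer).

z = [-3]

x̄ = F·x = [-3, 3]
P̄ = F·P·Fᵀ + Q = [6 -5; -5 7]
S = H·P̄·Hᵀ + R = [151]
K = P̄·Hᵀ·S⁻¹ = [27/151; -31/151]
x' − x̄ = [324/151, -372/151] = K·y
y = (KᵀK)⁻¹·Kᵀ·(x' − x̄) = [12]
z = y + H·x̄ = [12] + [-15] = [-3]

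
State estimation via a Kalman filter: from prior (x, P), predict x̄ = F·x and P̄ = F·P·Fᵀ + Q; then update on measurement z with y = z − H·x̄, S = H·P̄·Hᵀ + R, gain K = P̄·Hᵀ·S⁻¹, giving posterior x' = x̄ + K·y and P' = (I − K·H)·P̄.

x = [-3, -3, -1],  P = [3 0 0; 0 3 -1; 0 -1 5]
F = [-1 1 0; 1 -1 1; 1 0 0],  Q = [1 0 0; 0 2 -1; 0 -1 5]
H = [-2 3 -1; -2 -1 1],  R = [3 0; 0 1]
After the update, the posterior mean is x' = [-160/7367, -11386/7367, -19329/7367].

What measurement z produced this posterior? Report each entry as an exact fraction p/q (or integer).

x̄ = F·x = [0, -1, -3]
P̄ = F·P·Fᵀ + Q = [7 -7 -3; -7 15 2; -3 2 8]
S = H·P̄·Hᵀ + R = [234 11; 11 32]
K = P̄·Hᵀ·S⁻¹ = [-914/7367 -1988/7367; 1813/7367 -393/7367; -4/7367 2764/7367]
x' − x̄ = [-160/7367, -4019/7367, 2772/7367] = K·y
y = (KᵀK)⁻¹·Kᵀ·(x' − x̄) = [-2, 1]
z = y + H·x̄ = [-2, 1] + [0, -2] = [-2, -1]

z = [-2, -1]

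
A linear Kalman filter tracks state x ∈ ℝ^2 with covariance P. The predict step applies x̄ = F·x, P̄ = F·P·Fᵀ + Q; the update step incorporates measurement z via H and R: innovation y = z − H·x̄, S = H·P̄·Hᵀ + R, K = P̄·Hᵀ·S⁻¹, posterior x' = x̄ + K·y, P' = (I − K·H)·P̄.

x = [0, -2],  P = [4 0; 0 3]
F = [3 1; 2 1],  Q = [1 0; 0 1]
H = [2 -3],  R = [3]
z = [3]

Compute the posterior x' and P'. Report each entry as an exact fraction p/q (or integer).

x̄ = F·x = [-2, -2]
P̄ = F·P·Fᵀ + Q = [40 27; 27 20]
y = z − H·x̄ = [1]
S = H·P̄·Hᵀ + R = [19]
K = P̄·Hᵀ·S⁻¹ = [-1/19; -6/19]
x' = x̄ + K·y = [-39/19, -44/19]
P' = (I − K·H)·P̄ = [759/19 507/19; 507/19 344/19]

x' = [-39/19, -44/19]
P' = [759/19 507/19; 507/19 344/19]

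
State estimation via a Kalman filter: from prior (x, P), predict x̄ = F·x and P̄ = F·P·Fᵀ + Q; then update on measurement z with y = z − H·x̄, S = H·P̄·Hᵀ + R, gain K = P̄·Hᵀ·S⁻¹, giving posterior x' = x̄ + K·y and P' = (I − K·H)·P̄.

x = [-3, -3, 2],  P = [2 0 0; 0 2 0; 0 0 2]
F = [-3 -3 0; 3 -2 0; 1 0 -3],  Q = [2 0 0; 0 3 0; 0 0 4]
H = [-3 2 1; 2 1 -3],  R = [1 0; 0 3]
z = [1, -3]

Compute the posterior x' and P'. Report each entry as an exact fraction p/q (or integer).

x' = [6932/4823, 28187/19292, 22539/9646]
P' = [295558/33761 293908/33761 292830/33761; 293908/33761 1201789/135044 578379/67522; 292830/33761 578379/67522 298965/33761]

x̄ = F·x = [18, -3, -9]
P̄ = F·P·Fᵀ + Q = [38 -6 -6; -6 29 6; -6 6 24]
y = z − H·x̄ = [70, -63]
S = H·P̄·Hᵀ + R = [615 -344; -344 412]
K = P̄·Hᵀ·S⁻¹ = [-6028/33761 2178/33761; 8360/33761 27593/135044; -1146/33761 -14697/67522]
x' = x̄ + K·y = [6932/4823, 28187/19292, 22539/9646]
P' = (I − K·H)·P̄ = [295558/33761 293908/33761 292830/33761; 293908/33761 1201789/135044 578379/67522; 292830/33761 578379/67522 298965/33761]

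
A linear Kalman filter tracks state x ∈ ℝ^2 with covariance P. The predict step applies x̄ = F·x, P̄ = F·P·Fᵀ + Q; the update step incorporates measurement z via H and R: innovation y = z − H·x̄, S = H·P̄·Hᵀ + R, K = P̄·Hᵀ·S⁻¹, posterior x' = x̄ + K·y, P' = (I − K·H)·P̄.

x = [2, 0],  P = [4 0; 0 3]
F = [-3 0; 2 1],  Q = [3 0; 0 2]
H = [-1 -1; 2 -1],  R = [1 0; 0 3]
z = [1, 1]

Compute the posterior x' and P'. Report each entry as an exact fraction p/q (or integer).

x' = [-31/833, -101/119]
P' = [363/833 -15/119; -15/119 12/17]

x̄ = F·x = [-6, 4]
P̄ = F·P·Fᵀ + Q = [39 -24; -24 21]
y = z − H·x̄ = [-1, 17]
S = H·P̄·Hᵀ + R = [13 -33; -33 276]
K = P̄·Hᵀ·S⁻¹ = [-258/833 277/833; -69/119 -38/119]
x' = x̄ + K·y = [-31/833, -101/119]
P' = (I − K·H)·P̄ = [363/833 -15/119; -15/119 12/17]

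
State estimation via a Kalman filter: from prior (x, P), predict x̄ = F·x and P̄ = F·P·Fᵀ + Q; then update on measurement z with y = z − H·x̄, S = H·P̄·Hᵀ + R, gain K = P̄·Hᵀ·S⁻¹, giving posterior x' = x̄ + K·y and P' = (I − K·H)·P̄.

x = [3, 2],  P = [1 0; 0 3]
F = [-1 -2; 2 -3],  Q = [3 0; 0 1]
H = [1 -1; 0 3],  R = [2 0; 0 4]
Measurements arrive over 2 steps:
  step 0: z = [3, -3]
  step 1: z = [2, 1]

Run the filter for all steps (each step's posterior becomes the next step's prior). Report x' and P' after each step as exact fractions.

step 0: x̄ = F·x = [-7, 0]
step 0: P̄ = F·P·Fᵀ + Q = [16 16; 16 32]
step 0: y = z − H·x̄ = [10, -3]
step 0: S = H·P̄·Hᵀ + R = [18 -48; -48 292]
step 0: K = P̄·Hᵀ·S⁻¹ = [32/41 12/41; -8/369 40/123]
step 0: x' = x̄ + K·y = [-3/41, -440/369]
step 0: P' = (I − K·H)·P̄ = [80/41 16/41; 16/41 160/369]
step 1: x̄ = F·x = [907/369, 422/123]
step 1: P̄ = F·P·Fᵀ + Q = [3043/369 -208/123; -208/123 329/41]
step 1: y = z − H·x̄ = [1097/369, -381/41]
step 1: S = H·P̄·Hᵀ + R = [7990/369 -1195/41; -1195/41 3125/41]
step 1: K = P̄·Hᵀ·S⁻¹ = [44987/59105 13269/59105; -2868/59105 17571/59105]
step 1: x' = x̄ + K·y = [155717/59105, 6195/11821]
step 1: P' = (I − K·H)·P̄ = [107666/59105 17692/59105; 17692/59105 23428/59105]

step 0: x' = [-3/41, -440/369], P' = [80/41 16/41; 16/41 160/369]
step 1: x' = [155717/59105, 6195/11821], P' = [107666/59105 17692/59105; 17692/59105 23428/59105]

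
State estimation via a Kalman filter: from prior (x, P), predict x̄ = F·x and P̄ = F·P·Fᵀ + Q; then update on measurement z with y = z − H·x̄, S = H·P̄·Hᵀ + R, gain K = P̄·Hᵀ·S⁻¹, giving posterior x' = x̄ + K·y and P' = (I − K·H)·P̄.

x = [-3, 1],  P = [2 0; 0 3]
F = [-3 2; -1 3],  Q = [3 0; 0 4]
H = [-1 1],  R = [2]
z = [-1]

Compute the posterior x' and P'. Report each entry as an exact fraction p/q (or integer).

x' = [46/5, 39/5]
P' = [579/20 561/20; 561/20 579/20]

x̄ = F·x = [11, 6]
P̄ = F·P·Fᵀ + Q = [33 24; 24 33]
y = z − H·x̄ = [4]
S = H·P̄·Hᵀ + R = [20]
K = P̄·Hᵀ·S⁻¹ = [-9/20; 9/20]
x' = x̄ + K·y = [46/5, 39/5]
P' = (I − K·H)·P̄ = [579/20 561/20; 561/20 579/20]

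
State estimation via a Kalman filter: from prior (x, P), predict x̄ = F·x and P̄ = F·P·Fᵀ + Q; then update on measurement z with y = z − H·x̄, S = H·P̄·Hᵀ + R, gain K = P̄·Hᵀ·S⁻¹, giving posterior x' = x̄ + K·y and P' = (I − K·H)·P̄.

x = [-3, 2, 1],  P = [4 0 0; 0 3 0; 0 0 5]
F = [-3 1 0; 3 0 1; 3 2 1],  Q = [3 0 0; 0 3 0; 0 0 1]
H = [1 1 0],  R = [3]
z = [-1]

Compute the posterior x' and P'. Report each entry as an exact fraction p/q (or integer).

x' = [163/17, -168/17, -112/17]
P' = [678/17 -660/17 -576/17; -660/17 684/17 609/17; -576/17 609/17 797/17]

x̄ = F·x = [11, -8, -4]
P̄ = F·P·Fᵀ + Q = [42 -36 -30; -36 44 41; -30 41 54]
y = z − H·x̄ = [-4]
S = H·P̄·Hᵀ + R = [17]
K = P̄·Hᵀ·S⁻¹ = [6/17; 8/17; 11/17]
x' = x̄ + K·y = [163/17, -168/17, -112/17]
P' = (I − K·H)·P̄ = [678/17 -660/17 -576/17; -660/17 684/17 609/17; -576/17 609/17 797/17]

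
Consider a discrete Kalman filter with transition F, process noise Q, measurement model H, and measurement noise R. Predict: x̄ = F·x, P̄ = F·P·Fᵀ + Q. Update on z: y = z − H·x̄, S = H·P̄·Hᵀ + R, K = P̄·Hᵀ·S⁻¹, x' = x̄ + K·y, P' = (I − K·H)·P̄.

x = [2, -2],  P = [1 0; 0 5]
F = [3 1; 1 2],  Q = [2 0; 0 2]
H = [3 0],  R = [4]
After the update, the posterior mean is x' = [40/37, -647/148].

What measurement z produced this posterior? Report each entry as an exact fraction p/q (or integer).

x̄ = F·x = [4, -2]
P̄ = F·P·Fᵀ + Q = [16 13; 13 23]
S = H·P̄·Hᵀ + R = [148]
K = P̄·Hᵀ·S⁻¹ = [12/37; 39/148]
x' − x̄ = [-108/37, -351/148] = K·y
y = (KᵀK)⁻¹·Kᵀ·(x' − x̄) = [-9]
z = y + H·x̄ = [-9] + [12] = [3]

z = [3]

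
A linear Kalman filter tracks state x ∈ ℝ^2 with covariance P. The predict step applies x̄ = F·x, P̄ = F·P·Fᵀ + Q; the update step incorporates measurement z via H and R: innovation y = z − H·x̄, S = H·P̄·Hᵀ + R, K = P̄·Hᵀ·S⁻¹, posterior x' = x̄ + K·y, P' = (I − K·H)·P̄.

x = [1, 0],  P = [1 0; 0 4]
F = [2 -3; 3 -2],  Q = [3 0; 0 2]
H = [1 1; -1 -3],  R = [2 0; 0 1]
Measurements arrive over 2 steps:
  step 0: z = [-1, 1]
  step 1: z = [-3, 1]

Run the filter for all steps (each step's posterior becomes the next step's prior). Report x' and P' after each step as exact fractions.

step 0: x' = [-1273/1054, 3/34], P' = [5045/2108 -57/68; -57/68 27/68]
step 1: x' = [-178033/124284, 1313/124284], P' = [6445139/3728520 -443459/745704; -443459/745704 229711/745704]

step 0: x̄ = F·x = [2, 3]
step 0: P̄ = F·P·Fᵀ + Q = [43 30; 30 27]
step 0: y = z − H·x̄ = [-6, 12]
step 0: S = H·P̄·Hᵀ + R = [132 -244; -244 467]
step 0: K = P̄·Hᵀ·S⁻¹ = [1639/2108 64/527; -15/68 -6/17]
step 0: x' = x̄ + K·y = [-1273/1054, 3/34]
step 0: P' = (I − K·H)·P̄ = [5045/2108 -57/68; -57/68 27/68]
step 1: x̄ = F·x = [-2825/1054, -4005/1054]
step 1: P̄ = F·P·Fᵀ + Q = [55241/2108 58263/2108; 58263/2108 74173/2108]
step 1: y = z − H·x̄ = [1834/527, -6893/527]
step 1: S = H·P̄·Hᵀ + R = [62539/527 -127703/527; -127703/527 268621/527]
step 1: K = P̄·Hᵀ·S⁻¹ = [1056961/1864260 103373/1864260; -53437/372852 -122837/372852]
step 1: x' = x̄ + K·y = [-178033/124284, 1313/124284]
step 1: P' = (I − K·H)·P̄ = [6445139/3728520 -443459/745704; -443459/745704 229711/745704]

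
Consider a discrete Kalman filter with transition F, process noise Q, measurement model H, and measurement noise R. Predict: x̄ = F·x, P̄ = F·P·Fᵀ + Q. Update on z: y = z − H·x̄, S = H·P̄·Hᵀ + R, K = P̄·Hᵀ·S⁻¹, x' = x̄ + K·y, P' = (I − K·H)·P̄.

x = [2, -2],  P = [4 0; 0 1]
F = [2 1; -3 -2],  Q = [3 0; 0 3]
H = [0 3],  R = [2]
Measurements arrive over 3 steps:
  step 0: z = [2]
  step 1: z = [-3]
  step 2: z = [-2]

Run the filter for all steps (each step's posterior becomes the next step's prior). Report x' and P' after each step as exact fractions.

step 0: x' = [154/389, 254/389], P' = [1696/389 -52/389; -52/389 86/389]
step 1: x' = [76922/146137, -147299/146137], P' = [634921/146137 -19968/146137; -19968/146137 32302/146137]
step 2: x' = [19767545/27336451, -18063044/27336451], P' = [118764269/27336451 -3734354/27336451; -3734354/27336451 6042292/27336451]

step 0: x̄ = F·x = [2, -2]
step 0: P̄ = F·P·Fᵀ + Q = [20 -26; -26 43]
step 0: y = z − H·x̄ = [8]
step 0: S = H·P̄·Hᵀ + R = [389]
step 0: K = P̄·Hᵀ·S⁻¹ = [-78/389; 129/389]
step 0: x' = x̄ + K·y = [154/389, 254/389]
step 0: P' = (I − K·H)·P̄ = [1696/389 -52/389; -52/389 86/389]
step 1: x̄ = F·x = [562/389, -970/389]
step 1: P̄ = F·P·Fᵀ + Q = [7829/389 -9984/389; -9984/389 16151/389]
step 1: y = z − H·x̄ = [1743/389]
step 1: S = H·P̄·Hᵀ + R = [146137/389]
step 1: K = P̄·Hᵀ·S⁻¹ = [-29952/146137; 48453/146137]
step 1: x' = x̄ + K·y = [76922/146137, -147299/146137]
step 1: P' = (I − K·H)·P̄ = [634921/146137 -19968/146137; -19968/146137 32302/146137]
step 2: x̄ = F·x = [6545/146137, 63832/146137]
step 2: P̄ = F·P·Fᵀ + Q = [2930525/146137 -3734354/146137; -3734354/146137 6042292/146137]
step 2: y = z − H·x̄ = [-483770/146137]
step 2: S = H·P̄·Hᵀ + R = [54672902/146137]
step 2: K = P̄·Hᵀ·S⁻¹ = [-5601531/27336451; 9063438/27336451]
step 2: x' = x̄ + K·y = [19767545/27336451, -18063044/27336451]
step 2: P' = (I − K·H)·P̄ = [118764269/27336451 -3734354/27336451; -3734354/27336451 6042292/27336451]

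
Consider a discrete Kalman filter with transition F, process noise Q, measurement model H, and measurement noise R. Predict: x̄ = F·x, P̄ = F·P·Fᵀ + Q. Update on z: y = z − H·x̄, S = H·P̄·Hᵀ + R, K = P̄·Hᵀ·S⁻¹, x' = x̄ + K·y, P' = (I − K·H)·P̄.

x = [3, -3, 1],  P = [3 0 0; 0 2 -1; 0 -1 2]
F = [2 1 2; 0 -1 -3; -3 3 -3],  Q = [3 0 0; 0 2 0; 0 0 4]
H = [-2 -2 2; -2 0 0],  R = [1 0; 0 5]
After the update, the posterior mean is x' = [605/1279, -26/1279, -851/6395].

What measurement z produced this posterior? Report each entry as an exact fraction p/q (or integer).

x̄ = F·x = [5, 0, -21]
P̄ = F·P·Fᵀ + Q = [21 -9 -27; -9 16 18; -27 18 85]
S = H·P̄·Hᵀ + R = [489 156; 156 89]
K = P̄·Hᵀ·S⁻¹ = [-26/1279 -558/1279; -170/3837 358/1279; 8308/19185 -974/6395]
x' − x̄ = [-5790/1279, -26/1279, 133444/6395] = K·y
y = (KᵀK)⁻¹·Kᵀ·(x' − x̄) = [51, 8]
z = y + H·x̄ = [51, 8] + [-52, -10] = [-1, -2]

z = [-1, -2]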